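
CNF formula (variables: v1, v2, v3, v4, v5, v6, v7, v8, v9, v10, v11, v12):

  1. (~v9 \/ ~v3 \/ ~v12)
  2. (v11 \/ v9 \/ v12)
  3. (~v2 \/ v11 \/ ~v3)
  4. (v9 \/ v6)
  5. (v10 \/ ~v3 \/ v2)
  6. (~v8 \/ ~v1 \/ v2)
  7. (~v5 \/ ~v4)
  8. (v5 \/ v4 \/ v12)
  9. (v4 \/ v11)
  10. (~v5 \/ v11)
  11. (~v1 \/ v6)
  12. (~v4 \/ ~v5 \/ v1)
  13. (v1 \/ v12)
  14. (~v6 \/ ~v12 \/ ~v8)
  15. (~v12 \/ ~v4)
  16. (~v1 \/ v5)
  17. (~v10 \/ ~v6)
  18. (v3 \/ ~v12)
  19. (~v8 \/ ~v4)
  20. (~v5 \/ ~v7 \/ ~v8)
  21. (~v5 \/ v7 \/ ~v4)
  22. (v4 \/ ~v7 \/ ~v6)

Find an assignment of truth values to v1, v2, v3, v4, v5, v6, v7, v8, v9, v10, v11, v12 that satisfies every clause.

Pure literal: v8 appears only negated; assign v8 = False.
Pure literal: v11 appears only positively; assign v11 = True.
Set v1 = True and propagate.
  then v6 is forced to True.
  then v5 is forced to True.
  then v4 is forced to False.
  then v10 is forced to False.
  then v7 is forced to False.
Try v2 = False.
  then v3 is forced to False.
  then v12 is forced to False.
v9 is now unconstrained; take v9 = False.

v1=True, v2=False, v3=False, v4=False, v5=True, v6=True, v7=False, v8=False, v9=False, v10=False, v11=True, v12=False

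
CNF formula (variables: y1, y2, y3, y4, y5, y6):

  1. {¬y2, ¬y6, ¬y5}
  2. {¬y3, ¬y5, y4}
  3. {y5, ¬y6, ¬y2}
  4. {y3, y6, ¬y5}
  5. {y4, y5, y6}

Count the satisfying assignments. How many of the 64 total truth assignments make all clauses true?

26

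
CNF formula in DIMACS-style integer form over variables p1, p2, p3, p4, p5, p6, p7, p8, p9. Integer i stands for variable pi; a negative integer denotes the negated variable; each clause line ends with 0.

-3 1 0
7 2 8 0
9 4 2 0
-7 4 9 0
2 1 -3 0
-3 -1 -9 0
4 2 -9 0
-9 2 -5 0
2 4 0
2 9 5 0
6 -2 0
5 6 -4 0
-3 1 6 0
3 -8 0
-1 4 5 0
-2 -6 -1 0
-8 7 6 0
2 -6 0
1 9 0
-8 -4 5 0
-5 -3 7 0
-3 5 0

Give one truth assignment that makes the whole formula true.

p1=F, p2=T, p3=F, p4=F, p5=F, p6=T, p7=T, p8=F, p9=T

Try p1 = False.
  then p3 is forced to False.
  then p8 is forced to False.
  then p9 is forced to True.
For the remaining variables, p2 = True, p4 = False, p5 = False, p6 = True, p7 = True works.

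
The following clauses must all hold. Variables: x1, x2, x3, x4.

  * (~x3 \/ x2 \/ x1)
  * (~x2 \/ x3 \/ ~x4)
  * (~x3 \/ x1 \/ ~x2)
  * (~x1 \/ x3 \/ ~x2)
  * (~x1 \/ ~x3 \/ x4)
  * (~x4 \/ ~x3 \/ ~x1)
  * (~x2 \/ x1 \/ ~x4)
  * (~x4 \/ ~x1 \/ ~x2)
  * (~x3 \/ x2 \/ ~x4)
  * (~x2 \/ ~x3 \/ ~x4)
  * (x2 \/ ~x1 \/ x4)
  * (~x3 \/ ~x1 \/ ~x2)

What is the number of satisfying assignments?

4

Satisfying assignments:
  x1=F x2=F x3=F x4=F
  x1=F x2=F x3=F x4=T
  x1=F x2=T x3=F x4=F
  x1=T x2=F x3=F x4=T
That's 4 in total.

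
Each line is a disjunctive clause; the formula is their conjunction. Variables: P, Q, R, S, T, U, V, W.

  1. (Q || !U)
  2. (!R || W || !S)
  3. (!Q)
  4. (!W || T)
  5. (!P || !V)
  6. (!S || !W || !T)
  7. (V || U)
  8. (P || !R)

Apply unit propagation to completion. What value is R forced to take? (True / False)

(!Q) is a unit clause: Q = False.
In (!U || Q), Q is now false; !U must hold, so U = False.
(V || U): since U = False, the clause reduces to (V). V = True.
(!P || !V): since V = True, the clause reduces to (!P). P = False.
(!R || P): since P = False, the clause reduces to (!R). R = False.

False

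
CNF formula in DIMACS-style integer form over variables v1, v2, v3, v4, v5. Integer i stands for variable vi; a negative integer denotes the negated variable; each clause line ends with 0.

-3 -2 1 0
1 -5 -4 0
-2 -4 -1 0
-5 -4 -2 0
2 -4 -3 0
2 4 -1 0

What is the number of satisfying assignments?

Case analysis on v2 and v4:
  v2=1, v4=1: remaining (v1,v3,v5) ∈ {(0,0,0)} — 1.
  v2=1, v4=0: v5 free; 3 ways for (v1,v3) × 2^1 = 6.
  v2=0, v4=1: remaining (v1,v3,v5) ∈ {(0,0,0); (1,0,0); (1,0,1)} — 3.
  v2=0, v4=0: remaining (v1,v3,v5) ∈ {(0,0,0); (0,0,1); (0,1,0); (0,1,1)} — 4.
Total: 1 + 6 + 3 + 4 = 14.

14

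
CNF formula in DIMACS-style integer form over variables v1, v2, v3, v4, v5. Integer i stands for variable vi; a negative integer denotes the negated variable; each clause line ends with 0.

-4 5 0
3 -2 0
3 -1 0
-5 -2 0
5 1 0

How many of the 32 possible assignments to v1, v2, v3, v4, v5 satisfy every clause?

8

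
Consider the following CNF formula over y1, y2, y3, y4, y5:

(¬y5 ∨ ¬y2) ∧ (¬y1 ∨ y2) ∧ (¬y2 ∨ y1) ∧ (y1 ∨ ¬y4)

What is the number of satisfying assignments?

8

Split on y1, then y2.
  y1=T, y2=T: remaining (y3,y4,y5) ∈ {(F,F,F); (F,T,F); (T,F,F); (T,T,F)} — 4.
  y1=T, y2=F: a clause becomes empty — 0.
  y1=F, y2=T: a clause becomes empty — 0.
  y1=F, y2=F: remaining (y3,y4,y5) ∈ {(F,F,F); (F,F,T); (T,F,F); (T,F,T)} — 4.
Total: 4 + 0 + 0 + 4 = 8.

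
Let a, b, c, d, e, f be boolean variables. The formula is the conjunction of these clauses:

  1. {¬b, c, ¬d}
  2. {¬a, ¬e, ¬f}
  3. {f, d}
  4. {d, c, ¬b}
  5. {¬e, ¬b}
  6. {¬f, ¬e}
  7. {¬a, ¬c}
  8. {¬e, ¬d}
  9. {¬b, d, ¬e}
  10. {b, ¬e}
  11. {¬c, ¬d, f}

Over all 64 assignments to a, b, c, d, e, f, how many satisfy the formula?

Case analysis on d and e:
  d=1, e=1: a clause becomes empty — 0.
  d=1, e=0: 6 of the 16 assignments to (a,b,c,f) work.
  d=0, e=1: a clause becomes empty — 0.
  d=0, e=0: remaining (a,b,c,f) ∈ {(0,0,0,1); (0,0,1,1); (0,1,1,1); (1,0,0,1)} — 4.
Total: 0 + 6 + 0 + 4 = 10.

10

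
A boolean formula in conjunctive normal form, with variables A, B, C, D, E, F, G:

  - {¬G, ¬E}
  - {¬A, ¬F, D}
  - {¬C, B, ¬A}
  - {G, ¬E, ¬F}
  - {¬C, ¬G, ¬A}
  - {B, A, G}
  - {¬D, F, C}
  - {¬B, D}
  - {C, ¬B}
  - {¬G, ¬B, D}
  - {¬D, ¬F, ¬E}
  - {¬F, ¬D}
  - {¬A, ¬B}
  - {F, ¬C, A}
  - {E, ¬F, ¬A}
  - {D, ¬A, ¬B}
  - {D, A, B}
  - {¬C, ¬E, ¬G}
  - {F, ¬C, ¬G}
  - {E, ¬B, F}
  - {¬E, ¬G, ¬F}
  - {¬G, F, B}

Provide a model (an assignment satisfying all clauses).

A=T, B=F, C=F, D=F, E=F, F=F, G=F

Check each clause:
  1. {¬G, ¬E} — ¬G is true.
  2. {¬A, ¬F, D} — ¬F is true.
  3. {¬C, B, ¬A} — ¬C is true.
  4. {¬E, G, ¬F} — ¬F is true.
  5. {¬A, ¬G, ¬C} — ¬G is true.
  6. {G, B, A} — A is true.
  7. {¬D, C, F} — ¬D is true.
  8. {D, ¬B} — ¬B is true.
  9. {C, ¬B} — ¬B is true.
  10. {D, ¬B, ¬G} — ¬G is true.
  11. {¬F, ¬D, ¬E} — ¬F is true.
  12. {¬F, ¬D} — ¬F is true.
  13. {¬B, ¬A} — ¬B is true.
  14. {¬C, A, F} — A is true.
  15. {¬F, ¬A, E} — ¬F is true.
  16. {¬B, D, ¬A} — ¬B is true.
  17. {A, D, B} — A is true.
  18. {¬G, ¬C, ¬E} — ¬G is true.
  19. {¬C, F, ¬G} — ¬G is true.
  20. {¬B, E, F} — ¬B is true.
  21. {¬F, ¬E, ¬G} — ¬G is true.
  22. {B, F, ¬G} — ¬G is true.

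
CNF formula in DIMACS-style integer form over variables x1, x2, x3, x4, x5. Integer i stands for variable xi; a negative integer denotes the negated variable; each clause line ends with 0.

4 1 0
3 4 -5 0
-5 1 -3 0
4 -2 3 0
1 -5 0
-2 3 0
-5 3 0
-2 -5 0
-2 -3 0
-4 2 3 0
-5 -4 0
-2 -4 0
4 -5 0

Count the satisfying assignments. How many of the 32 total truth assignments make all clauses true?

The models are:
  x1=0 x2=0 x3=1 x4=1 x5=0
  x1=1 x2=0 x3=0 x4=0 x5=0
  x1=1 x2=0 x3=1 x4=0 x5=0
  x1=1 x2=0 x3=1 x4=1 x5=0
Count: 4.

4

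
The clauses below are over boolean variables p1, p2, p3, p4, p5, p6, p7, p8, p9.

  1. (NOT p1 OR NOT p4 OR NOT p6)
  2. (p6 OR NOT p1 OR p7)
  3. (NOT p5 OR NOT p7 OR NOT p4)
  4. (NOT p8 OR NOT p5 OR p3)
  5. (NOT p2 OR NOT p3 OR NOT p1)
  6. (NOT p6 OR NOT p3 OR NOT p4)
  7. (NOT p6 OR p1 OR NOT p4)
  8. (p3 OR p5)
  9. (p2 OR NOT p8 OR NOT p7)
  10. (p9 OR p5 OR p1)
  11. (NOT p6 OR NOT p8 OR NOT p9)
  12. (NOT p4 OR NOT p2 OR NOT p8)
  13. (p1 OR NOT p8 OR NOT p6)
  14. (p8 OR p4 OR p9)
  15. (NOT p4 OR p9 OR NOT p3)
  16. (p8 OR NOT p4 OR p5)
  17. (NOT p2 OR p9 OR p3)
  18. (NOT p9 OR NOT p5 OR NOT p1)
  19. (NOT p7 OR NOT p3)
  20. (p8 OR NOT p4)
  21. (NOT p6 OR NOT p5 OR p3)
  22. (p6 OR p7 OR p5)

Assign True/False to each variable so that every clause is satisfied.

p1=0, p2=0, p3=0, p4=0, p5=1, p6=0, p7=1, p8=0, p9=1

Check each clause:
  1. (NOT p6 OR NOT p4 OR NOT p1) — NOT p6 is true.
  2. (NOT p1 OR p6 OR p7) — NOT p1 is true.
  3. (NOT p4 OR NOT p7 OR NOT p5) — NOT p4 is true.
  4. (NOT p5 OR p3 OR NOT p8) — NOT p8 is true.
  5. (NOT p2 OR NOT p1 OR NOT p3) — NOT p3 is true.
  6. (NOT p3 OR NOT p4 OR NOT p6) — NOT p6 is true.
  7. (NOT p4 OR NOT p6 OR p1) — NOT p6 is true.
  8. (p3 OR p5) — p5 is true.
  9. (NOT p7 OR NOT p8 OR p2) — NOT p8 is true.
  10. (p9 OR p5 OR p1) — p9 is true.
  11. (NOT p6 OR NOT p9 OR NOT p8) — NOT p8 is true.
  12. (NOT p4 OR NOT p8 OR NOT p2) — NOT p8 is true.
  13. (NOT p8 OR p1 OR NOT p6) — NOT p8 is true.
  14. (p9 OR p4 OR p8) — p9 is true.
  15. (NOT p4 OR NOT p3 OR p9) — p9 is true.
  16. (NOT p4 OR p5 OR p8) — NOT p4 is true.
  17. (NOT p2 OR p3 OR p9) — p9 is true.
  18. (NOT p9 OR NOT p5 OR NOT p1) — NOT p1 is true.
  19. (NOT p3 OR NOT p7) — NOT p3 is true.
  20. (NOT p4 OR p8) — NOT p4 is true.
  21. (NOT p6 OR p3 OR NOT p5) — NOT p6 is true.
  22. (p5 OR p7 OR p6) — p5 is true.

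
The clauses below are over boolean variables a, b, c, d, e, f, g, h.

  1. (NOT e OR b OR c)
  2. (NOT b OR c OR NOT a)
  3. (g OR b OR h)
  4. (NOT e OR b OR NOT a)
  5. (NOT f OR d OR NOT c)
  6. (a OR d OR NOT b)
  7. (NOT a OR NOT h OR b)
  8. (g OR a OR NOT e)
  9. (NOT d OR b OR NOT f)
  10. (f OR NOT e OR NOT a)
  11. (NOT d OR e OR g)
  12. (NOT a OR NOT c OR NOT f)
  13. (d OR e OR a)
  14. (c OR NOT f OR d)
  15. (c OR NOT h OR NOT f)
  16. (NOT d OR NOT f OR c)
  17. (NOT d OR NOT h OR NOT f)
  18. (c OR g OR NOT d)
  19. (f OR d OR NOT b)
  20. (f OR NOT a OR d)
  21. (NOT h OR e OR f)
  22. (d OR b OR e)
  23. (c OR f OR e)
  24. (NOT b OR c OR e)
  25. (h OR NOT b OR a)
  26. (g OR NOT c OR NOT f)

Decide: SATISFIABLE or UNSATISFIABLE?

SATISFIABLE

Pure literal: g appears only positively; assign g = True.
Branch on a: take a = False.
The remaining clauses are satisfied by b = False, c = True, d = True, e = True, f = False, h = False.
Every clause has at least one true literal under this assignment.
So a=F, b=F, c=T, d=T, e=T, f=F, g=T, h=F is a satisfying assignment.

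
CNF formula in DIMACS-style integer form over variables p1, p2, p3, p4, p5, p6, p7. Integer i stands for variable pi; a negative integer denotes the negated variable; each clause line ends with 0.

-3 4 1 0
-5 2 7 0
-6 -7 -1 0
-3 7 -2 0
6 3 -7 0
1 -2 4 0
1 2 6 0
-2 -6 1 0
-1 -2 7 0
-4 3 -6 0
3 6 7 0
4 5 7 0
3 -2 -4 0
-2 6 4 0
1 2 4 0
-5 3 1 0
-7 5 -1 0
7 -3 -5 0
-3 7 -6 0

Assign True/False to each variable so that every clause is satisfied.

p1=True, p2=False, p3=True, p4=True, p5=False, p6=False, p7=False

Try p1 = True.
Try p2 = False.
For the remaining variables, p3 = True, p4 = True, p5 = False, p6 = False, p7 = False works.
Every clause has at least one true literal under this assignment.
Check each clause:
  1. (p4 OR NOT p3 OR p1) — p1 is true.
  2. (p7 OR NOT p5 OR p2) — NOT p5 is true.
  3. (NOT p6 OR NOT p7 OR NOT p1) — NOT p7 is true.
  4. (NOT p3 OR NOT p2 OR p7) — NOT p2 is true.
  5. (p6 OR NOT p7 OR p3) — NOT p7 is true.
  6. (p1 OR NOT p2 OR p4) — p1 is true.
  7. (p6 OR p1 OR p2) — p1 is true.
  8. (NOT p6 OR p1 OR NOT p2) — p1 is true.
  9. (NOT p1 OR NOT p2 OR p7) — NOT p2 is true.
  10. (p3 OR NOT p4 OR NOT p6) — NOT p6 is true.
  11. (p3 OR p6 OR p7) — p3 is true.
  12. (p5 OR p7 OR p4) — p4 is true.
  13. (NOT p2 OR NOT p4 OR p3) — p3 is true.
  14. (p6 OR NOT p2 OR p4) — p4 is true.
  15. (p4 OR p1 OR p2) — p1 is true.
  16. (p3 OR NOT p5 OR p1) — p3 is true.
  17. (p5 OR NOT p7 OR NOT p1) — NOT p7 is true.
  18. (p7 OR NOT p5 OR NOT p3) — NOT p5 is true.
  19. (p7 OR NOT p6 OR NOT p3) — NOT p6 is true.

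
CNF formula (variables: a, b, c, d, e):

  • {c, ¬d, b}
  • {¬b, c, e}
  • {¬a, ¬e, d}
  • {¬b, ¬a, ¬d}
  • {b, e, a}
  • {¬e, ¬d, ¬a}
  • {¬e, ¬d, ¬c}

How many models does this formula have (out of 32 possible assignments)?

11

Split on d, then e.
  d=T, e=T: remaining (a,b,c) ∈ {(F,T,F)} — 1.
  d=T, e=F: remaining (a,b,c) ∈ {(F,T,T); (T,F,T)} — 2.
  d=F, e=T: remaining (a,b,c) ∈ {(F,F,F); (F,F,T); (F,T,F); (F,T,T)} — 4.
  d=F, e=F: remaining (a,b,c) ∈ {(F,T,T); (T,F,F); (T,F,T); (T,T,T)} — 4.
Total: 1 + 2 + 4 + 4 = 11.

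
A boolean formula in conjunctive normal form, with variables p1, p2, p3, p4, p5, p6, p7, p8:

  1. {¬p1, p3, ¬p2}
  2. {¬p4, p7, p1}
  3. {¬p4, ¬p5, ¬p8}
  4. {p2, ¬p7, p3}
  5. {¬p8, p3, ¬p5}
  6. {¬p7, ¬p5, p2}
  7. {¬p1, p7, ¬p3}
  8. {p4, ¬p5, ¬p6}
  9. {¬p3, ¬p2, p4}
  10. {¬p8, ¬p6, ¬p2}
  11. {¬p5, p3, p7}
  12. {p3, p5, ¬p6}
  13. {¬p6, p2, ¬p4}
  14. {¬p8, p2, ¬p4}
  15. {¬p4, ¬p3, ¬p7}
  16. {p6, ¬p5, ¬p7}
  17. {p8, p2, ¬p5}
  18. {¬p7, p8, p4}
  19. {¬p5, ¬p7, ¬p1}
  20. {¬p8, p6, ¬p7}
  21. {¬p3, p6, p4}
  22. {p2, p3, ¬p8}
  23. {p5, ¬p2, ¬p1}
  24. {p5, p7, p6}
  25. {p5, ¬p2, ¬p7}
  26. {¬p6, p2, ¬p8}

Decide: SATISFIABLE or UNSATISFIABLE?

Branch on p1: take p1 = False.
Set p2 = False and propagate.
Branch on p3: take p3 = True.
The remaining clauses are satisfied by p4 = False, p5 = False, p6 = True, p7 = False, p8 = False.
Every clause has at least one true literal under this assignment.
So p1=F  p2=F  p3=T  p4=F  p5=F  p6=T  p7=F  p8=F is a satisfying assignment.

SATISFIABLE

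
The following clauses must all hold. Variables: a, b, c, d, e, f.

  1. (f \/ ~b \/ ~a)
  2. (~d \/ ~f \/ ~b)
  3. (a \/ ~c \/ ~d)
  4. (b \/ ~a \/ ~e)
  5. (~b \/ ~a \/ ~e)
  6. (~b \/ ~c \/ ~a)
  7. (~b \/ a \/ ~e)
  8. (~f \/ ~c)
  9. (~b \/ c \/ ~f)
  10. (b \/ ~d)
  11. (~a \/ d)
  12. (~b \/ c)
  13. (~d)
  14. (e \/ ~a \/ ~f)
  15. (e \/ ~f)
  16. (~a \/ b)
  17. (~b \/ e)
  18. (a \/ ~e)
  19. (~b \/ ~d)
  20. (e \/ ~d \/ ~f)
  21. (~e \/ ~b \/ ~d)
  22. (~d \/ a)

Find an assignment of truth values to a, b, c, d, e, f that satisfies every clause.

Unit propagation: (~d) forces d = False.
The clause (~a) is unit: a must be False.
The clause (~e) is unit: e must be False.
Unit propagation: (~f) forces f = False.
Unit propagation: (~b) forces b = False.
c is now unconstrained; take c = False.

a=False, b=False, c=False, d=False, e=False, f=False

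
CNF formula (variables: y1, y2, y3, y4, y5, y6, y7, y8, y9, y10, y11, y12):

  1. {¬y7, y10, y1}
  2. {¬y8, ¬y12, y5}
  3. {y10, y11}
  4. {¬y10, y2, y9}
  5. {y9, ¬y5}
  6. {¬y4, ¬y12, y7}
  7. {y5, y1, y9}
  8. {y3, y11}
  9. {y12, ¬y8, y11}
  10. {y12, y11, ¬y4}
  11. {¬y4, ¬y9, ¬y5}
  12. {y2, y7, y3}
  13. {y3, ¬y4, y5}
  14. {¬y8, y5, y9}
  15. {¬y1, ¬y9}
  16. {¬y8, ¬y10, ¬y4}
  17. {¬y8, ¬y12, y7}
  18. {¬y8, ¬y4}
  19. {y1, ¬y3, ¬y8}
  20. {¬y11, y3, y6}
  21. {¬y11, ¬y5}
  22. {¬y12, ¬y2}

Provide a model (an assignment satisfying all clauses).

y1=False, y2=False, y3=True, y4=False, y5=False, y6=False, y7=True, y8=False, y9=True, y10=True, y11=True, y12=True

Check each clause:
  1. {¬y7, y10, y1} — y10 is true.
  2. {y5, ¬y12, ¬y8} — ¬y8 is true.
  3. {y10, y11} — y10 is true.
  4. {y9, y2, ¬y10} — y9 is true.
  5. {¬y5, y9} — y9 is true.
  6. {y7, ¬y4, ¬y12} — ¬y4 is true.
  7. {y5, y9, y1} — y9 is true.
  8. {y11, y3} — y11 is true.
  9. {y12, y11, ¬y8} — ¬y8 is true.
  10. {y11, y12, ¬y4} — y11 is true.
  11. {¬y5, ¬y4, ¬y9} — ¬y5 is true.
  12. {y7, y3, y2} — y3 is true.
  13. {y5, y3, ¬y4} — y3 is true.
  14. {y9, y5, ¬y8} — ¬y8 is true.
  15. {¬y9, ¬y1} — ¬y1 is true.
  16. {¬y4, ¬y10, ¬y8} — ¬y8 is true.
  17. {¬y12, y7, ¬y8} — ¬y8 is true.
  18. {¬y8, ¬y4} — ¬y8 is true.
  19. {y1, ¬y8, ¬y3} — ¬y8 is true.
  20. {¬y11, y6, y3} — y3 is true.
  21. {¬y11, ¬y5} — ¬y5 is true.
  22. {¬y2, ¬y12} — ¬y2 is true.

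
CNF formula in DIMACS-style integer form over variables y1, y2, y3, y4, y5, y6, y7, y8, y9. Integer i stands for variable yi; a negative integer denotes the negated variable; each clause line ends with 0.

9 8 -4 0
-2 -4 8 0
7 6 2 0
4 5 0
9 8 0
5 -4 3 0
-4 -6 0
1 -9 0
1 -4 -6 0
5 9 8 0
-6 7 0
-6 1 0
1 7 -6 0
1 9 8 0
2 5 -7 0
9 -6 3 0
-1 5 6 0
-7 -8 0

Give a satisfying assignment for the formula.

y5 occurs only positively in the remaining clauses — set y5 = True.
Branch on y1: take y1 = True.
Branch on y2: take y2 = False.
For the remaining variables, y3 = False, y4 = True, y6 = False, y7 = True, y8 = False, y9 = True works.
Every clause has at least one true literal under this assignment.

y1=True  y2=False  y3=False  y4=True  y5=True  y6=False  y7=True  y8=False  y9=True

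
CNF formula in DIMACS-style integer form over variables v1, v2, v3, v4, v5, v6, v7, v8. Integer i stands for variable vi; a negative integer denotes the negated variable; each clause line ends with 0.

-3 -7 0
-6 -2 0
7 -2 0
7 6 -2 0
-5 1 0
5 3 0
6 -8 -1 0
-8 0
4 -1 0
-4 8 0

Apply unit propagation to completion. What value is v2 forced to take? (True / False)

Unit clause (NOT v8) sets v8 = False.
(NOT v4 OR v8): since v8 = False, the clause reduces to (NOT v4). v4 = False.
From (NOT v1 OR v4) and v4 = False: v1 = False.
(v1 OR NOT v5): since v1 = False, the clause reduces to (NOT v5). v5 = False.
From (v3 OR v5) and v5 = False: v3 = True.
In (NOT v3 OR NOT v7), NOT v3 is now false; NOT v7 must hold, so v7 = False.
From (v7 OR NOT v2) and v7 = False: v2 = False.

False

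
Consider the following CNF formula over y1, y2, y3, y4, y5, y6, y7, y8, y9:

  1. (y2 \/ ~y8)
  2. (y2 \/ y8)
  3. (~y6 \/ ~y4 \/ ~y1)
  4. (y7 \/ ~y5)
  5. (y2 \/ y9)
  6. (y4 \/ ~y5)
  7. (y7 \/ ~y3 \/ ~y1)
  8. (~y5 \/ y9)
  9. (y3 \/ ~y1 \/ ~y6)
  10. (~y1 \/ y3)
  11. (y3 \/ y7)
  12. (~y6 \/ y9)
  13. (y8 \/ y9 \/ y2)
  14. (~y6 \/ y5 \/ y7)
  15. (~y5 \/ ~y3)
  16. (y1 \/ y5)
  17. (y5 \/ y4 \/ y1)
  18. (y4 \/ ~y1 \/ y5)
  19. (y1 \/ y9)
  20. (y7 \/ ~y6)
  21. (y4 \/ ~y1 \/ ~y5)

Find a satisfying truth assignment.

y1=True, y2=True, y3=True, y4=True, y5=False, y6=False, y7=True, y8=False, y9=True

y2 occurs only positively in the remaining clauses — set y2 = True.
y6 occurs only negated in the remaining clauses — set y6 = False.
Try y1 = True.
  then y3 is forced to True.
  then y7 is forced to True.
  then y5 is forced to False.
  then y4 is forced to True.
y8, y9 are now unconstrained; take y8 = False, y9 = True.
Every clause has at least one true literal under this assignment.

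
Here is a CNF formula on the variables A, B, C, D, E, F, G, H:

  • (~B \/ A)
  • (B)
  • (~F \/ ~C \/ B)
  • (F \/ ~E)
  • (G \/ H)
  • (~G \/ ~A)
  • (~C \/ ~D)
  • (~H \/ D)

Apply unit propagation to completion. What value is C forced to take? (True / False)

False

Unit clause (B) sets B = True.
In (A \/ ~B), ~B is now false; A must hold, so A = True.
(~A \/ ~G) with A = True leaves only ~G, so G = False.
(G \/ H) with G = False leaves only H, so H = True.
(D \/ ~H) with H = True leaves only D, so D = True.
(~D \/ ~C) with D = True leaves only ~C, so C = False.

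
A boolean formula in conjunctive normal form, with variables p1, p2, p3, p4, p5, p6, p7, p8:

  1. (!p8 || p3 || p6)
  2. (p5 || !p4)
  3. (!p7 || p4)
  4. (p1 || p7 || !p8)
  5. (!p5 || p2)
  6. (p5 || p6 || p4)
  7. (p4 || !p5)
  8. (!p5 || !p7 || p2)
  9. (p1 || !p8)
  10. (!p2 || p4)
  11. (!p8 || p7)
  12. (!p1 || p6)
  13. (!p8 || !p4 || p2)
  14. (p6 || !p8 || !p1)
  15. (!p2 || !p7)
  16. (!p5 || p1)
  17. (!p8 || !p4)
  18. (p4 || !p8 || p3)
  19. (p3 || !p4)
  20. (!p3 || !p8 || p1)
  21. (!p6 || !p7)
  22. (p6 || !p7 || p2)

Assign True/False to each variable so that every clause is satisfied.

p1 = F  p2 = F  p3 = F  p4 = F  p5 = F  p6 = T  p7 = F  p8 = F

Check each clause:
  1. (p6 || !p8 || p3) — !p8 is true.
  2. (p5 || !p4) — !p4 is true.
  3. (p4 || !p7) — !p7 is true.
  4. (!p8 || p1 || p7) — !p8 is true.
  5. (p2 || !p5) — !p5 is true.
  6. (p4 || p5 || p6) — p6 is true.
  7. (p4 || !p5) — !p5 is true.
  8. (!p5 || p2 || !p7) — !p7 is true.
  9. (p1 || !p8) — !p8 is true.
  10. (p4 || !p2) — !p2 is true.
  11. (p7 || !p8) — !p8 is true.
  12. (!p1 || p6) — p6 is true.
  13. (p2 || !p4 || !p8) — !p8 is true.
  14. (p6 || !p8 || !p1) — !p8 is true.
  15. (!p7 || !p2) — !p7 is true.
  16. (p1 || !p5) — !p5 is true.
  17. (!p8 || !p4) — !p8 is true.
  18. (p4 || !p8 || p3) — !p8 is true.
  19. (p3 || !p4) — !p4 is true.
  20. (p1 || !p3 || !p8) — !p8 is true.
  21. (!p7 || !p6) — !p7 is true.
  22. (p6 || p2 || !p7) — !p7 is true.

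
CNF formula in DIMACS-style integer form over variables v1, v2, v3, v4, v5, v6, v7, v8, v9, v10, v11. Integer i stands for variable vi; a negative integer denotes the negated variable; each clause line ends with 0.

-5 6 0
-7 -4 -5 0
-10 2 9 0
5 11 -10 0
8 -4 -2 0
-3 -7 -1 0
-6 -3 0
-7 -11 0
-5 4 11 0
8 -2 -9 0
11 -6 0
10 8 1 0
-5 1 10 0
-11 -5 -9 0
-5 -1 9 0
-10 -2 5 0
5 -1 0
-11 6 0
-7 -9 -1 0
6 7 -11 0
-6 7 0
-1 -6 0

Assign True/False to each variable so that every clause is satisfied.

v1=F, v2=F, v3=T, v4=F, v5=F, v6=F, v7=F, v8=T, v9=T, v10=F, v11=F

Check each clause:
  1. (v6 OR NOT v5) — NOT v5 is true.
  2. (NOT v7 OR NOT v5 OR NOT v4) — NOT v7 is true.
  3. (v9 OR NOT v10 OR v2) — v9 is true.
  4. (v11 OR NOT v10 OR v5) — NOT v10 is true.
  5. (v8 OR NOT v4 OR NOT v2) — v8 is true.
  6. (NOT v7 OR NOT v3 OR NOT v1) — NOT v7 is true.
  7. (NOT v6 OR NOT v3) — NOT v6 is true.
  8. (NOT v7 OR NOT v11) — NOT v7 is true.
  9. (v4 OR NOT v5 OR v11) — NOT v5 is true.
  10. (NOT v2 OR v8 OR NOT v9) — v8 is true.
  11. (v11 OR NOT v6) — NOT v6 is true.
  12. (v10 OR v1 OR v8) — v8 is true.
  13. (NOT v5 OR v1 OR v10) — NOT v5 is true.
  14. (NOT v11 OR NOT v5 OR NOT v9) — NOT v5 is true.
  15. (NOT v5 OR NOT v1 OR v9) — v9 is true.
  16. (v5 OR NOT v10 OR NOT v2) — NOT v2 is true.
  17. (v5 OR NOT v1) — NOT v1 is true.
  18. (v6 OR NOT v11) — NOT v11 is true.
  19. (NOT v9 OR NOT v1 OR NOT v7) — NOT v7 is true.
  20. (v6 OR v7 OR NOT v11) — NOT v11 is true.
  21. (NOT v6 OR v7) — NOT v6 is true.
  22. (NOT v1 OR NOT v6) — NOT v6 is true.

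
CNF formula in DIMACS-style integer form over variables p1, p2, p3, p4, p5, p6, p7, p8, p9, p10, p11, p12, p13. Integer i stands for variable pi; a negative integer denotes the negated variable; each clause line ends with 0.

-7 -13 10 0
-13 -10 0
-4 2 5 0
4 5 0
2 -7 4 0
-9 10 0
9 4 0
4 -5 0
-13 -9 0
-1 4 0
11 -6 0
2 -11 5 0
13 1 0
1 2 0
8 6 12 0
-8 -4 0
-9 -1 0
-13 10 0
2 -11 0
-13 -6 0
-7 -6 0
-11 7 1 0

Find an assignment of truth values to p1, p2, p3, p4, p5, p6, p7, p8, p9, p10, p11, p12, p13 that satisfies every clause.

Pure literal: p2 appears only positively; assign p2 = True.
p12 occurs only positively in the remaining clauses — set p12 = True.
Try p1 = True.
  then p4 is forced to True.
  then p8 is forced to False.
  then p9 is forced to False.
Try p6 = False.
Branch on p7: take p7 = False.
The remaining clauses are satisfied by p3 = True, p5 = False, p10 = True, p11 = False, p13 = False.
Every clause has at least one true literal under this assignment.

p1=True, p2=True, p3=True, p4=True, p5=False, p6=False, p7=False, p8=False, p9=False, p10=True, p11=False, p12=True, p13=False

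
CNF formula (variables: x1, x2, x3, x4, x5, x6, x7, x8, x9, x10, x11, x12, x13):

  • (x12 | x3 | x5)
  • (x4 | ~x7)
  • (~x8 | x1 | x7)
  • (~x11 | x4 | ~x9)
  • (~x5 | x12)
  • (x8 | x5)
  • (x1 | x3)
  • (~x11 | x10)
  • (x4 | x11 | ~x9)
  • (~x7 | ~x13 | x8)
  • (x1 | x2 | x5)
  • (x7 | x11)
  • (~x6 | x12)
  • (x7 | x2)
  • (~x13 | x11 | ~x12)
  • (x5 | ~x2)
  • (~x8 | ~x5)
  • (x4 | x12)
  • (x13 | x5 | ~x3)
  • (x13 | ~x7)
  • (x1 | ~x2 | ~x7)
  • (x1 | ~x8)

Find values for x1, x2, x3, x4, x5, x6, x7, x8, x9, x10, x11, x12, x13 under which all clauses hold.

x1=T, x2=T, x3=T, x4=F, x5=T, x6=F, x7=F, x8=F, x9=F, x10=T, x11=T, x12=T, x13=F

x1 occurs only positively in the remaining clauses — set x1 = True.
Pure literal: x6 appears only negated; assign x6 = False.
Try x2 = True.
  then x5 is forced to True.
  then x12 is forced to True.
  then x8 is forced to False.
Try x4 = False.
  then x7 is forced to False.
  then x11 is forced to True.
  then x9 is forced to False.
  then x10 is forced to True.
x3, x13 are now unconstrained; take x3 = True, x13 = False.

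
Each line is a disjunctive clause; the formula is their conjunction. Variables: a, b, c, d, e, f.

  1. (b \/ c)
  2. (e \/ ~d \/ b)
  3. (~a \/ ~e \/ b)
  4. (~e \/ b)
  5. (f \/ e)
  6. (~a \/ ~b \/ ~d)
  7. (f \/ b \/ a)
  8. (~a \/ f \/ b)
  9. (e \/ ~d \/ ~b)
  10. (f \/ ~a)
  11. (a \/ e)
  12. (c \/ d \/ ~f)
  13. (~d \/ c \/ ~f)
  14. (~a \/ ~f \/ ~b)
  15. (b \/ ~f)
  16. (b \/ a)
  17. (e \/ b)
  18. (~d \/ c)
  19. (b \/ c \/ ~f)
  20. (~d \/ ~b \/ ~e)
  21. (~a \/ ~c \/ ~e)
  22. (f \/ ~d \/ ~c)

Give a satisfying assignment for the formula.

a=F, b=T, c=T, d=F, e=T, f=F

Set a = False and propagate.
  then e is forced to True.
  then b is forced to True.
  then d is forced to False.
Branch on c: take c = True.
f is now unconstrained; take f = False.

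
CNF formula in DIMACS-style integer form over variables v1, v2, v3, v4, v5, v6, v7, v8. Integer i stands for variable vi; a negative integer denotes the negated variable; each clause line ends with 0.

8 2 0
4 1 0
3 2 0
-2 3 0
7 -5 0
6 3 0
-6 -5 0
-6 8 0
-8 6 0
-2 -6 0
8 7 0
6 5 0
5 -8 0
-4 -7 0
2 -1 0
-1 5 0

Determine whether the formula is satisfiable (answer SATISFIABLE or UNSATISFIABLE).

v3 occurs only positively in the remaining clauses — set v3 = True.
Try v1 = True.
  then v2 is forced to True.
  then v6 is forced to False.
  then v8 is forced to False.
  then v7 is forced to True.
  then v5 is forced to True.
  then v4 is forced to False.
Every clause has at least one true literal under this assignment.
So v1=True, v2=True, v3=True, v4=False, v5=True, v6=False, v7=True, v8=False is a satisfying assignment.

SATISFIABLE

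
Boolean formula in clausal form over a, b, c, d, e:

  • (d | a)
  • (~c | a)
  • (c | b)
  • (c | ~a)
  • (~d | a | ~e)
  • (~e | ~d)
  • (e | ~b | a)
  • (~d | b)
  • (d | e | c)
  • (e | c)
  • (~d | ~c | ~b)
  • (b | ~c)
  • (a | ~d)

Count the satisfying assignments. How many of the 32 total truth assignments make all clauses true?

2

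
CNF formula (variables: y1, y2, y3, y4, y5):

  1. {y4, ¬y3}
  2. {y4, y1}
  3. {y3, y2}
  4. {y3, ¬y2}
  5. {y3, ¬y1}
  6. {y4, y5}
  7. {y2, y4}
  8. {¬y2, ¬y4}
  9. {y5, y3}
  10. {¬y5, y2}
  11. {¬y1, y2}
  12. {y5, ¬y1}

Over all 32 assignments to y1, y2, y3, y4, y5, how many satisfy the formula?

The models are:
  y1=F y2=F y3=T y4=T y5=F
That's 1 in total.

1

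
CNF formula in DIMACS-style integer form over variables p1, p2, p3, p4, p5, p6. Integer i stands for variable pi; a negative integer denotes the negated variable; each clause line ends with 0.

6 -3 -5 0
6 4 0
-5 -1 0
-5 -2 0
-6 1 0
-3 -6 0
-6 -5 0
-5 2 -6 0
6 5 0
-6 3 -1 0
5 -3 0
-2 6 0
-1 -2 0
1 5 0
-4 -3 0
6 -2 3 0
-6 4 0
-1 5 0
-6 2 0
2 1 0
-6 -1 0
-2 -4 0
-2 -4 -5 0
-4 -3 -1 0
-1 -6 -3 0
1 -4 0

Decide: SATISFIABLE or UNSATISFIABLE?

UNSATISFIABLE

p6 = True:
  propagation gives p1=True; an empty clause results — contradiction.
p6 = False:
  propagation gives p4=True, p5=True, p3=False, p1=False; an empty clause results — contradiction.
Every branch closes, so no satisfying assignment exists.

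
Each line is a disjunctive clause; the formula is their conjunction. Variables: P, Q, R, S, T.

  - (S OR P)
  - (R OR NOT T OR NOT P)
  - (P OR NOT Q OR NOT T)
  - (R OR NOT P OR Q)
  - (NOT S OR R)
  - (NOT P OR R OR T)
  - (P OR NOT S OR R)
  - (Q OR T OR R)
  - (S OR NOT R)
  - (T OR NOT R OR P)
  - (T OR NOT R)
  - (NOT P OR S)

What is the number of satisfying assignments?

3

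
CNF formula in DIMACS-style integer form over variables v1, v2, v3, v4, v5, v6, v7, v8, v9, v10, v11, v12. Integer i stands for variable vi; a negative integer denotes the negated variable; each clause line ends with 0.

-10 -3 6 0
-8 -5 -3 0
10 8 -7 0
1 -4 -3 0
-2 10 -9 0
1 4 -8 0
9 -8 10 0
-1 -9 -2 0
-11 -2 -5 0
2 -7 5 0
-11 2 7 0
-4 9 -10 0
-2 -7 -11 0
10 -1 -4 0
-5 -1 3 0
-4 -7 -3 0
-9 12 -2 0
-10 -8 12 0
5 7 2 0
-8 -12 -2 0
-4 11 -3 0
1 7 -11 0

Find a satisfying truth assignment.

v1=T, v2=F, v3=T, v4=F, v5=T, v6=T, v7=F, v8=F, v9=F, v10=T, v11=F, v12=F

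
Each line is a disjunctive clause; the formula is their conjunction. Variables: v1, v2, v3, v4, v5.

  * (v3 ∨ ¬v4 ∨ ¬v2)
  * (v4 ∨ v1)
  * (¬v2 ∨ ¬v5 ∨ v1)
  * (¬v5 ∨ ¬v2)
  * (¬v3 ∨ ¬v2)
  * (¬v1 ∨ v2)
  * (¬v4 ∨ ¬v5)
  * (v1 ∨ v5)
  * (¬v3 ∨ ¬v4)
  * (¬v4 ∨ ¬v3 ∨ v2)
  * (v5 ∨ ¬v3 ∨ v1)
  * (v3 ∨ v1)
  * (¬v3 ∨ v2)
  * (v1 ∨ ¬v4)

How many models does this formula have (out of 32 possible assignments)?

1

Satisfying assignments:
  v1=T v2=T v3=F v4=F v5=F
Count: 1.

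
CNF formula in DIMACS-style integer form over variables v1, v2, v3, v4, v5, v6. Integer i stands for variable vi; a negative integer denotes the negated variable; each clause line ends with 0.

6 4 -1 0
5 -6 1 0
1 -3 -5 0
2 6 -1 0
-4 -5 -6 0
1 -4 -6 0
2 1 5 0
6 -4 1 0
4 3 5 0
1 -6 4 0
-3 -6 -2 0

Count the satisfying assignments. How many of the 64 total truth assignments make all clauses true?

Split on v1, then v6.
  v1=1, v6=1: 7 of the 16 assignments to (v2,v3,v4,v5) work.
  v1=1, v6=0: remaining (v2,v3,v4,v5) ∈ {(1,0,1,0); (1,0,1,1); (1,1,1,0); (1,1,1,1)} — 4.
  v1=0, v6=1: a clause becomes empty — 0.
  v1=0, v6=0: remaining (v2,v3,v4,v5) ∈ {(0,0,0,1); (1,0,0,1); (1,1,0,0)} — 3.
Total: 7 + 4 + 0 + 3 = 14.

14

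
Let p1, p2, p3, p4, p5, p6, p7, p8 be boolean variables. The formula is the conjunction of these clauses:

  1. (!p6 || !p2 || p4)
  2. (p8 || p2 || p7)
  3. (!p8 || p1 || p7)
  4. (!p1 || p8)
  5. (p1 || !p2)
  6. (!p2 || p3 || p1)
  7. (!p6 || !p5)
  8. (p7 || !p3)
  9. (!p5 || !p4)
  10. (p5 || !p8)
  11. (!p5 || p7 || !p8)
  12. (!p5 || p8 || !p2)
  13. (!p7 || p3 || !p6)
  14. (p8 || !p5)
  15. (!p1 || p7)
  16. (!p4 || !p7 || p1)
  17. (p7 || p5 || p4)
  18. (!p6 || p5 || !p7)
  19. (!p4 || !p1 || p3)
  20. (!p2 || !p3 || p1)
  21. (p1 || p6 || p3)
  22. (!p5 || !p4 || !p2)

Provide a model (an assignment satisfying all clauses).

p1=T, p2=F, p3=T, p4=F, p5=T, p6=F, p7=T, p8=T

Try p1 = True.
  then p8 is forced to True.
  then p5 is forced to True.
  then p6 is forced to False.
  then p4 is forced to False.
  then p7 is forced to True.
p2, p3 are now unconstrained; take p2 = False, p3 = True.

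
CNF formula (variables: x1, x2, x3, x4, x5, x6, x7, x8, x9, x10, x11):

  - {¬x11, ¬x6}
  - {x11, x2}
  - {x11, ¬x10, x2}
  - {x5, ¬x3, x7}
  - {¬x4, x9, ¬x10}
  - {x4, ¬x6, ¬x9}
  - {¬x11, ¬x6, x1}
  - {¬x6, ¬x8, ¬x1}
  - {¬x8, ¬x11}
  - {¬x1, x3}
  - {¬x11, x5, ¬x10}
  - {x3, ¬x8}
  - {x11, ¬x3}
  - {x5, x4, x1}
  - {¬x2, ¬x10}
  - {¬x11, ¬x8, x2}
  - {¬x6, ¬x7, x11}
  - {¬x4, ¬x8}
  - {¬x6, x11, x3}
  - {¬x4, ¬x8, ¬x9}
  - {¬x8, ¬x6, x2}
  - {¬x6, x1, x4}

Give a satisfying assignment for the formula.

Pure literal: x6 appears only negated; assign x6 = False.
x8 occurs only negated in the remaining clauses — set x8 = False.
Set x1 = False and propagate.
For the remaining variables, x2 = False, x3 = True, x4 = True, x5 = False, x7 = True, x9 = True, x10 = False, x11 = True works.

x1=False, x2=False, x3=True, x4=True, x5=False, x6=False, x7=True, x8=False, x9=True, x10=False, x11=True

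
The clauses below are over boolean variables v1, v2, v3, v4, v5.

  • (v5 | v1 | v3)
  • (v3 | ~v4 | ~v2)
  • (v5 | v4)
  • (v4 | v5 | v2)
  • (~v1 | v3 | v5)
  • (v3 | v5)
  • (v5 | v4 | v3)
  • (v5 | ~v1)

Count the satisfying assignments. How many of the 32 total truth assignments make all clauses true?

16

Case analysis on v5 and v3:
  v5=1, v3=1: v1, v2, v4 free → 2^3 = 8.
  v5=1, v3=0: v1 free; 3 ways for (v2,v4) × 2^1 = 6.
  v5=0, v3=1: remaining (v1,v2,v4) ∈ {(0,0,1); (0,1,1)} — 2.
  v5=0, v3=0: a clause becomes empty — 0.
Total: 8 + 6 + 2 + 0 = 16.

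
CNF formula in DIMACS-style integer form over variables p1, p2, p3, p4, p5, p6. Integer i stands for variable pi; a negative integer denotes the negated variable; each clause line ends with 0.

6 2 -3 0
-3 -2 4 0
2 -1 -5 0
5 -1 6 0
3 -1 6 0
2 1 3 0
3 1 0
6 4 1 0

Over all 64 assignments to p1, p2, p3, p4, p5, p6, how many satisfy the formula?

Split on p1, then p3.
  p1=T, p3=T: 5 of the 16 assignments to (p2,p4,p5,p6) work.
  p1=T, p3=F: p4 free; 3 ways for (p2,p5,p6) × 2^1 = 6.
  p1=F, p3=T: p5 free; 4 ways for (p2,p4,p6) × 2^1 = 8.
  p1=F, p3=F: a clause becomes empty — 0.
Total: 5 + 6 + 8 + 0 = 19.

19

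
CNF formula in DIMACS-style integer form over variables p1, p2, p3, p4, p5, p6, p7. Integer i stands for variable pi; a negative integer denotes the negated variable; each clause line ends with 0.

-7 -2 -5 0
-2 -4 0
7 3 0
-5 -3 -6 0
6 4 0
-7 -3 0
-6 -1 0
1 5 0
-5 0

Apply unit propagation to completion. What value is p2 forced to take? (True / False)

False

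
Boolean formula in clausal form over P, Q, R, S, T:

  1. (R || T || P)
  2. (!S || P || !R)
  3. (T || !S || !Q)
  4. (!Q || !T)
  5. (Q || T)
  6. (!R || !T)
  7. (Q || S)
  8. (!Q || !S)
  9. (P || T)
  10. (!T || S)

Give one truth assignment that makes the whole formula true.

P=True, Q=False, R=False, S=True, T=True

Pure literal: P appears only positively; assign P = True.
Branch on Q: take Q = False.
  then T is forced to True.
  then R is forced to False.
  then S is forced to True.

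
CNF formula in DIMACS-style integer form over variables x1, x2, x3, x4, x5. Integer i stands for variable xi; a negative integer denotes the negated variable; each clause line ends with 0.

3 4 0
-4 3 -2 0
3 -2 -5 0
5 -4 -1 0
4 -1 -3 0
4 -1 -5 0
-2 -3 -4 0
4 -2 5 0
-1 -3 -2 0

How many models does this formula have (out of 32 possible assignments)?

9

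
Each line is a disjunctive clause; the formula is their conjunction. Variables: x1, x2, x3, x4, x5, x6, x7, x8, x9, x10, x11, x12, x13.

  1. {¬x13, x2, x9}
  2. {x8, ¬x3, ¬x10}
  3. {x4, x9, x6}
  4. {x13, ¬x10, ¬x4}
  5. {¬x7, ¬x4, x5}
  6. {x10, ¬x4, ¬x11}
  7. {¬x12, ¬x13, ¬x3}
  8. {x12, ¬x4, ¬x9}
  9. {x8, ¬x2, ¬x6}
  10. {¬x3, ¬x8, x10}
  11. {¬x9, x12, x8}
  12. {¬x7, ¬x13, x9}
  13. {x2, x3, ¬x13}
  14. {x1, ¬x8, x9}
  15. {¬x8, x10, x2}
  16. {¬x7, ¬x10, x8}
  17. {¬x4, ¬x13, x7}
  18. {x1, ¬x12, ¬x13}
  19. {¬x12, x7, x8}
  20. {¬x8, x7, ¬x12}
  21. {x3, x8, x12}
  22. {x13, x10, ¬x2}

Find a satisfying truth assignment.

x1=1  x2=1  x3=1  x4=0  x5=1  x6=1  x7=0  x8=1  x9=1  x10=1  x11=1  x12=0  x13=0

Pure literal: x1 appears only positively; assign x1 = True.
x5 occurs only positively in the remaining clauses — set x5 = True.
Try x2 = True.
Set x3 = True and propagate.
The remaining clauses are satisfied by x4 = False, x6 = True, x7 = False, x8 = True, x9 = True, x10 = True, x11 = True, x12 = False, x13 = False.
Every clause has at least one true literal under this assignment.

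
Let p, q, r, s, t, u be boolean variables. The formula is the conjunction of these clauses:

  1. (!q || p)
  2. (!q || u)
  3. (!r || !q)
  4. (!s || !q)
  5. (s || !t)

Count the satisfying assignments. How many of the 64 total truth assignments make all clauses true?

Case analysis on q and s:
  q=T, s=T: a clause becomes empty — 0.
  q=T, s=F: remaining (p,r,t,u) ∈ {(T,F,F,T)} — 1.
  q=F, s=T: p, r, t, u free → 2^4 = 16.
  q=F, s=F: forces t=F; p, r, u free → 2^3 = 8.
Total: 0 + 1 + 16 + 8 = 25.

25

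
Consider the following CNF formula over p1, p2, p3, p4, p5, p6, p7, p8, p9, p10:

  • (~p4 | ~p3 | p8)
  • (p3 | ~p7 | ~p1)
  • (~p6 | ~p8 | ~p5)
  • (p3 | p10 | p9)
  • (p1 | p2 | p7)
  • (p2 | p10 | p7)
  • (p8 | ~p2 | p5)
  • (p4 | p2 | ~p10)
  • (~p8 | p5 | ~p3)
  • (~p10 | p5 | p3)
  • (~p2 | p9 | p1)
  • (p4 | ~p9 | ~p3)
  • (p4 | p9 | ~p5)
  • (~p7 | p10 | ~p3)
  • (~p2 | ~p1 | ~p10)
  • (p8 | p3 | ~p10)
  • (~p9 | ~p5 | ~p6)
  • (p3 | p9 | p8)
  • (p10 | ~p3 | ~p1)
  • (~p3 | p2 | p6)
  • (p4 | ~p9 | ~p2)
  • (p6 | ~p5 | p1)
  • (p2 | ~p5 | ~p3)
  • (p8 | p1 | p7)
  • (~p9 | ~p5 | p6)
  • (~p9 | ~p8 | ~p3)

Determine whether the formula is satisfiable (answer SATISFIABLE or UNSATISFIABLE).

Try p1 = True.
The remaining clauses are satisfied by p2 = True, p3 = False, p4 = True, p5 = False, p6 = True, p7 = False, p8 = True, p9 = True, p10 = False.
So p1=T  p2=T  p3=F  p4=T  p5=F  p6=T  p7=F  p8=T  p9=T  p10=F is a satisfying assignment.

SATISFIABLE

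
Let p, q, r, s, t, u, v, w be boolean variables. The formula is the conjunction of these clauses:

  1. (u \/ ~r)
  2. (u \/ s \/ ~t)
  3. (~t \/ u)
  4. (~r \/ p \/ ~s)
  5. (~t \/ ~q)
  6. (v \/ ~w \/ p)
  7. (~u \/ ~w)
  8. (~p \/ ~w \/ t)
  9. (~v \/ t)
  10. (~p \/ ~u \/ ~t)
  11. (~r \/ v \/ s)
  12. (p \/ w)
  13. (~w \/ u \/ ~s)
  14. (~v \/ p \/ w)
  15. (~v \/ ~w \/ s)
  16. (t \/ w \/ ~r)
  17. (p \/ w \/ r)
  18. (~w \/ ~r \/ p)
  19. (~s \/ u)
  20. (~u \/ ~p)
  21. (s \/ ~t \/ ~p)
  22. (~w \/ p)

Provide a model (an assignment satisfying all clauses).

Try p = True.
  then u is forced to False.
  then r is forced to False.
  then t is forced to False.
  then w is forced to False.
  then v is forced to False.
  then s is forced to False.
q is now unconstrained; take q = True.
Every clause has at least one true literal under this assignment.

p=T  q=T  r=F  s=F  t=F  u=F  v=F  w=F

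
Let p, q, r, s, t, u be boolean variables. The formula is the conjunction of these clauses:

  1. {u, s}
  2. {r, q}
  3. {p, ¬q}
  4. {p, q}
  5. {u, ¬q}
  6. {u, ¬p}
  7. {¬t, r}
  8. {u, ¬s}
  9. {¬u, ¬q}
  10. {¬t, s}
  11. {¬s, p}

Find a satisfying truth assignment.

r occurs only positively in the remaining clauses — set r = True.
Pure literal: t appears only negated; assign t = False.
Branch on p: take p = True.
  then u is forced to True.
  then q is forced to False.
s is now unconstrained; take s = False.

p = T, q = F, r = T, s = F, t = F, u = T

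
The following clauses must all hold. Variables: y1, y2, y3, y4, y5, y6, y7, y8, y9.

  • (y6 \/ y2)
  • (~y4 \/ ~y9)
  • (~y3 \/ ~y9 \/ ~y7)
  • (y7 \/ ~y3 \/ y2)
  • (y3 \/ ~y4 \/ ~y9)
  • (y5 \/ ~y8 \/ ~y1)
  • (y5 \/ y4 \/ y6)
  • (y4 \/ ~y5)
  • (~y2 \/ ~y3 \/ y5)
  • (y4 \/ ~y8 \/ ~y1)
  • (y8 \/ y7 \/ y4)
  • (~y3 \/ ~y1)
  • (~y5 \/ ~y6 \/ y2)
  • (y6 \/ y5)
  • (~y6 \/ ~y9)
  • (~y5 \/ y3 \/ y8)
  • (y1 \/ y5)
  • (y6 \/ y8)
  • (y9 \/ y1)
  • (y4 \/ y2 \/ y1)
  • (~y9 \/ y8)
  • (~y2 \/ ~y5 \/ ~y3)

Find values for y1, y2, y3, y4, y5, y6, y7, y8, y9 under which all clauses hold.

y1=T  y2=T  y3=F  y4=T  y5=F  y6=T  y7=T  y8=F  y9=F

Check each clause:
  1. (y2 \/ y6) — y2 is true.
  2. (~y9 \/ ~y4) — ~y9 is true.
  3. (~y9 \/ ~y7 \/ ~y3) — ~y3 is true.
  4. (y7 \/ ~y3 \/ y2) — y2 is true.
  5. (~y9 \/ y3 \/ ~y4) — ~y9 is true.
  6. (~y8 \/ y5 \/ ~y1) — ~y8 is true.
  7. (y4 \/ y6 \/ y5) — y4 is true.
  8. (~y5 \/ y4) — ~y5 is true.
  9. (~y3 \/ y5 \/ ~y2) — ~y3 is true.
  10. (~y1 \/ y4 \/ ~y8) — ~y8 is true.
  11. (y8 \/ y4 \/ y7) — y4 is true.
  12. (~y1 \/ ~y3) — ~y3 is true.
  13. (y2 \/ ~y5 \/ ~y6) — y2 is true.
  14. (y6 \/ y5) — y6 is true.
  15. (~y9 \/ ~y6) — ~y9 is true.
  16. (y8 \/ ~y5 \/ y3) — ~y5 is true.
  17. (y5 \/ y1) — y1 is true.
  18. (y6 \/ y8) — y6 is true.
  19. (y9 \/ y1) — y1 is true.
  20. (y1 \/ y2 \/ y4) — y1 is true.
  21. (y8 \/ ~y9) — ~y9 is true.
  22. (~y2 \/ ~y5 \/ ~y3) — ~y5 is true.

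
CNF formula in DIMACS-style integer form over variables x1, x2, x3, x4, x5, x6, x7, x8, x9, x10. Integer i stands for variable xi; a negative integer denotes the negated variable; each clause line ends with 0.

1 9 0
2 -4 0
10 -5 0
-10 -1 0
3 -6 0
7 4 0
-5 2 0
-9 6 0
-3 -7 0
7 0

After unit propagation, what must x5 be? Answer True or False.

(x7) is a unit clause: x7 = True.
In (¬x3 ∨ ¬x7), ¬x7 is now false; ¬x3 must hold, so x3 = False.
From (x3 ∨ ¬x6) and x3 = False: x6 = False.
(x6 ∨ ¬x9): since x6 = False, the clause reduces to (¬x9). x9 = False.
In (x9 ∨ x1), x9 is now false; x1 must hold, so x1 = True.
(¬x1 ∨ ¬x10): since x1 = True, the clause reduces to (¬x10). x10 = False.
(¬x5 ∨ x10): since x10 = False, the clause reduces to (¬x5). x5 = False.

False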